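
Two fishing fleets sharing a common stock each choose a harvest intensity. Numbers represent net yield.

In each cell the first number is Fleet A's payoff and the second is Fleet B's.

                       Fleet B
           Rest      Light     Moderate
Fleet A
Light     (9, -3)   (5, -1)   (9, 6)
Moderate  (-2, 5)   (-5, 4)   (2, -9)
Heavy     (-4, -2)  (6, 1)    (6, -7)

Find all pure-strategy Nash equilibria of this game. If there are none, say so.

(Light, Moderate) and (Heavy, Light)

Fleet A against Rest: payoffs 9, -2, -4 → best response Light.
Fleet A against Light: payoffs 5, -5, 6 → best response Heavy.
Fleet A against Moderate: payoffs 9, 2, 6 → best response Light.
Fleet B against Light: payoffs -3, -1, 6 → best response Moderate.
Fleet B against Moderate: payoffs 5, 4, -9 → best response Rest.
Fleet B against Heavy: payoffs -2, 1, -7 → best response Light.
Mutual best responses: (Light, Moderate); (Heavy, Light).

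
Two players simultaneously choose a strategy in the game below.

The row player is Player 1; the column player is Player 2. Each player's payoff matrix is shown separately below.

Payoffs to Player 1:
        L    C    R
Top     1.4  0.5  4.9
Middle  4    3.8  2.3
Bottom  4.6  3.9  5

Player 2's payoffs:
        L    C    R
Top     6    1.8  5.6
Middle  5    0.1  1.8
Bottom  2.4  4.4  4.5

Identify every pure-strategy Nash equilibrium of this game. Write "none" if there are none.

(Top, L): Player 1 can switch to Middle (1.4 → 4). Not NE.
(Top, C): Player 1 can switch to Middle (0.5 → 3.8). Not NE.
(Top, R): Player 1 can switch to Bottom (4.9 → 5). Not NE.
(Middle, L): Player 1 can switch to Bottom (4 → 4.6). Not NE.
(Middle, C): Player 1 can switch to Bottom (3.8 → 3.9). Not NE.
(Middle, R): Player 1 can switch to Top (2.3 → 4.9). Not NE.
(Bottom, L): Player 2 can switch to C (2.4 → 4.4). Not NE.
(Bottom, C): Player 2 can switch to R (4.4 → 4.5). Not NE.
(Bottom, R): Player 1 gets 5, best alternative 4.9; Player 2 gets 4.5, best alternative 4.4. No profitable deviation — NE.

(Bottom, R)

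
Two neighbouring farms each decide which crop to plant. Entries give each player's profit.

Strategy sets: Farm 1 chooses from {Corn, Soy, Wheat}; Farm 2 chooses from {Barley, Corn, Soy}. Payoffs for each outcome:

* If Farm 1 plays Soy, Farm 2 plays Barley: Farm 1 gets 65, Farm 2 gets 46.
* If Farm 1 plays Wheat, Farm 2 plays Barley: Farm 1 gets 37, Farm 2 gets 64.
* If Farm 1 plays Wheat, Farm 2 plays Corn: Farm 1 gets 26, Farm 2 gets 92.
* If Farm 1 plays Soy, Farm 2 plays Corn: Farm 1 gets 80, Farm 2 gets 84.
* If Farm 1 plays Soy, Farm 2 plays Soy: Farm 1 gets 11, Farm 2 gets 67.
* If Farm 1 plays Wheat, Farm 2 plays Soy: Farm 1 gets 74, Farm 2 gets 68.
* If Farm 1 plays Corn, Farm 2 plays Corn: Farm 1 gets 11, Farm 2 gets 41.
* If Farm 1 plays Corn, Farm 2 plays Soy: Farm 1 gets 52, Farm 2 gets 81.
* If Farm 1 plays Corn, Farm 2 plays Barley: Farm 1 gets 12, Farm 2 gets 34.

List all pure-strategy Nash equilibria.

The unique pure-strategy Nash equilibrium is (Soy, Corn).

(Corn, Barley): Farm 1 can switch to Soy (12 → 65). Not NE.
(Corn, Corn): Farm 1 can switch to Soy (11 → 80). Not NE.
(Corn, Soy): Farm 1 can switch to Wheat (52 → 74). Not NE.
(Soy, Barley): Farm 2 can switch to Corn (46 → 84). Not NE.
(Soy, Corn): Farm 1 gets 80, best alternative 26; Farm 2 gets 84, best alternative 67. No profitable deviation — NE.
(Soy, Soy): Farm 1 can switch to Corn (11 → 52). Not NE.
(Wheat, Barley): Farm 1 can switch to Soy (37 → 65). Not NE.
(Wheat, Corn): Farm 1 can switch to Soy (26 → 80). Not NE.
(Wheat, Soy): Farm 2 can switch to Corn (68 → 92). Not NE.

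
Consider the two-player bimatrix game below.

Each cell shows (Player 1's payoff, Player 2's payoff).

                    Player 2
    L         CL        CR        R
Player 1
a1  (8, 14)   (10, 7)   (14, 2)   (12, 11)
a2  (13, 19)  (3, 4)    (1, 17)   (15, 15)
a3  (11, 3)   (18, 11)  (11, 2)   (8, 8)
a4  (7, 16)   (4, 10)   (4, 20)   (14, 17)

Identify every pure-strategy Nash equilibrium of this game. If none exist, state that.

(a1, L): Player 1 can switch to a2 (8 → 13). Not NE.
(a1, CL): Player 1 can switch to a3 (10 → 18). Not NE.
(a1, CR): Player 2 can switch to L (2 → 14). Not NE.
(a1, R): Player 1 can switch to a2 (12 → 15). Not NE.
(a2, L): Player 1 gets 13, best alternative 11; Player 2 gets 19, best alternative 17. No profitable deviation — NE.
(a2, CL): Player 1 can switch to a1 (3 → 10). Not NE.
(a2, CR): Player 1 can switch to a1 (1 → 14). Not NE.
(a2, R): Player 2 can switch to L (15 → 19). Not NE.
(a3, L): Player 1 can switch to a2 (11 → 13). Not NE.
(a3, CL): Player 1 gets 18, best alternative 10; Player 2 gets 11, best alternative 8. No profitable deviation — NE.
(a3, CR): Player 1 can switch to a1 (11 → 14). Not NE.
(a3, R): Player 1 can switch to a1 (8 → 12). Not NE.
(a4, L): Player 1 can switch to a1 (7 → 8). Not NE.
(a4, CL): Player 1 can switch to a1 (4 → 10). Not NE.
(The remaining 2 profiles each have a profitable deviation by the same check.)

The pure Nash equilibria are (a2, L) and (a3, CL).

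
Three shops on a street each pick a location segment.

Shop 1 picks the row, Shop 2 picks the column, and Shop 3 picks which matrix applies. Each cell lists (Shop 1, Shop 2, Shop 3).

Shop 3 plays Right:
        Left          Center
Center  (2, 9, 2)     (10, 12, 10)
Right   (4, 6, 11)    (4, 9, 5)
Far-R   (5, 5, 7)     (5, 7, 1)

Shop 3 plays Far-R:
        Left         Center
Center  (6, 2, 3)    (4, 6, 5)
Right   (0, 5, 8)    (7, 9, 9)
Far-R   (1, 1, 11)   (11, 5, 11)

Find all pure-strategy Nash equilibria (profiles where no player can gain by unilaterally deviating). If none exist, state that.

Shop 1 against (Left, Right): payoffs 2, 4, 5 → best response Far-R.
Shop 1 against (Left, Far-R): payoffs 6, 0, 1 → best response Center.
Shop 1 against (Center, Right): payoffs 10, 4, 5 → best response Center.
Shop 1 against (Center, Far-R): payoffs 4, 7, 11 → best response Far-R.
Shop 2 against (Center, Right): payoffs 9, 12 → best response Center.
Shop 2 against (Center, Far-R): payoffs 2, 6 → best response Center.
Shop 2 against (Right, Right): payoffs 6, 9 → best response Center.
Shop 2 against (Right, Far-R): payoffs 5, 9 → best response Center.
Shop 2 against (Far-R, Right): payoffs 5, 7 → best response Center.
Shop 2 against (Far-R, Far-R): payoffs 1, 5 → best response Center.
Shop 3 against (Center, Left): payoffs 2, 3 → best response Far-R.
Shop 3 against (Center, Center): payoffs 10, 5 → best response Right.
Shop 3 against (Right, Left): payoffs 11, 8 → best response Right.
Shop 3 against (Right, Center): payoffs 5, 9 → best response Far-R.
Shop 3 against (Far-R, Left): payoffs 7, 11 → best response Far-R.
Shop 3 against (Far-R, Center): payoffs 1, 11 → best response Far-R.
Mutual best responses: (Center, Center, Right); (Far-R, Center, Far-R).

The pure Nash equilibria are (Center, Center, Right) and (Far-R, Center, Far-R).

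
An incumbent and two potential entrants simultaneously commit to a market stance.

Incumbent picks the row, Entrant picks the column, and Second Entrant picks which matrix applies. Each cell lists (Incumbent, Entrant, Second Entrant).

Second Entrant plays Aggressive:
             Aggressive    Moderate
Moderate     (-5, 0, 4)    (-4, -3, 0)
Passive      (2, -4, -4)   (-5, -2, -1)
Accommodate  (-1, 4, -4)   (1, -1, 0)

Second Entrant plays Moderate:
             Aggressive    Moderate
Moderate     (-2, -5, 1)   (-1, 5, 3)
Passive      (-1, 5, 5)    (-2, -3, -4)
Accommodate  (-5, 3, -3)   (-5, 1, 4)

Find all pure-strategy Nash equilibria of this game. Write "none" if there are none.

Pure-strategy Nash equilibria: (Moderate, Moderate, Moderate) and (Passive, Aggressive, Moderate)

Incumbent against (Aggressive, Aggressive): payoffs -5, 2, -1 → best response Passive.
Incumbent against (Aggressive, Moderate): payoffs -2, -1, -5 → best response Passive.
Incumbent against (Moderate, Aggressive): payoffs -4, -5, 1 → best response Accommodate.
Incumbent against (Moderate, Moderate): payoffs -1, -2, -5 → best response Moderate.
Entrant against (Moderate, Aggressive): payoffs 0, -3 → best response Aggressive.
Entrant against (Moderate, Moderate): payoffs -5, 5 → best response Moderate.
Entrant against (Passive, Aggressive): payoffs -4, -2 → best response Moderate.
Entrant against (Passive, Moderate): payoffs 5, -3 → best response Aggressive.
Entrant against (Accommodate, Aggressive): payoffs 4, -1 → best response Aggressive.
Entrant against (Accommodate, Moderate): payoffs 3, 1 → best response Aggressive.
Second Entrant against (Moderate, Aggressive): payoffs 4, 1 → best response Aggressive.
Second Entrant against (Moderate, Moderate): payoffs 0, 3 → best response Moderate.
Second Entrant against (Passive, Aggressive): payoffs -4, 5 → best response Moderate.
Second Entrant against (Passive, Moderate): payoffs -1, -4 → best response Aggressive.
Second Entrant against (Accommodate, Aggressive): payoffs -4, -3 → best response Moderate.
Second Entrant against (Accommodate, Moderate): payoffs 0, 4 → best response Moderate.
Mutual best responses: (Moderate, Moderate, Moderate); (Passive, Aggressive, Moderate).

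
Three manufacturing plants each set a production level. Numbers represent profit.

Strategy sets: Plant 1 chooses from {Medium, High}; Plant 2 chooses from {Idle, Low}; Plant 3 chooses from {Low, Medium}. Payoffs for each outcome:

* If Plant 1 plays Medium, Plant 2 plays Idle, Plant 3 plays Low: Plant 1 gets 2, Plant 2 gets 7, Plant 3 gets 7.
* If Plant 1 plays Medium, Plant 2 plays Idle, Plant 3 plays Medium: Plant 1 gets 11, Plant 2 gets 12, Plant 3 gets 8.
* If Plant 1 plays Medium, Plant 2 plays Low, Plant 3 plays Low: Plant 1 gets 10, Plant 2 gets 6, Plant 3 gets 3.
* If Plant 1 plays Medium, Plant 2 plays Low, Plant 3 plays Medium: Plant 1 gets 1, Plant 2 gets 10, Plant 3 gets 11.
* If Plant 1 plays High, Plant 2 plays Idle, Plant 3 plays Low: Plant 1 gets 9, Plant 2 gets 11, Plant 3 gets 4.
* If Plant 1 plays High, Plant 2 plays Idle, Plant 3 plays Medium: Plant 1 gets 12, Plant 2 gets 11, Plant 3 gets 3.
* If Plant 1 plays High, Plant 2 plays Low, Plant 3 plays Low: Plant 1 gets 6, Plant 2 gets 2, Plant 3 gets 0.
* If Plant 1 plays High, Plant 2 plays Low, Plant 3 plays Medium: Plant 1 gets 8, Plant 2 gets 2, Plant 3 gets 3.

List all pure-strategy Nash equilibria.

Plant 1 against (Idle, Low): payoffs 2, 9 → best response High.
Plant 1 against (Idle, Medium): payoffs 11, 12 → best response High.
Plant 1 against (Low, Low): payoffs 10, 6 → best response Medium.
Plant 1 against (Low, Medium): payoffs 1, 8 → best response High.
Plant 2 against (Medium, Low): payoffs 7, 6 → best response Idle.
Plant 2 against (Medium, Medium): payoffs 12, 10 → best response Idle.
Plant 2 against (High, Low): payoffs 11, 2 → best response Idle.
Plant 2 against (High, Medium): payoffs 11, 2 → best response Idle.
Plant 3 against (Medium, Idle): payoffs 7, 8 → best response Medium.
Plant 3 against (Medium, Low): payoffs 3, 11 → best response Medium.
Plant 3 against (High, Idle): payoffs 4, 3 → best response Low.
Plant 3 against (High, Low): payoffs 0, 3 → best response Medium.
Mutual best responses: (High, Idle, Low).

Pure NE: (High, Idle, Low)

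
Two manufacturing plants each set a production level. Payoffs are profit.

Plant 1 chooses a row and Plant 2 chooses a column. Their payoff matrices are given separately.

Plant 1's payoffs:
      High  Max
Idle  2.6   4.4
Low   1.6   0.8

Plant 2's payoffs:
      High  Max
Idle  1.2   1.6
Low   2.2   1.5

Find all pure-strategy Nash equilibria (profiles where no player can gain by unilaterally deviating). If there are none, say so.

Plant 1 against High: payoffs 2.6, 1.6 → best response Idle.
Plant 1 against Max: payoffs 4.4, 0.8 → best response Idle.
Plant 2 against Idle: payoffs 1.2, 1.6 → best response Max.
Plant 2 against Low: payoffs 2.2, 1.5 → best response High.
Mutual best responses: (Idle, Max).

The unique pure-strategy Nash equilibrium is (Idle, Max).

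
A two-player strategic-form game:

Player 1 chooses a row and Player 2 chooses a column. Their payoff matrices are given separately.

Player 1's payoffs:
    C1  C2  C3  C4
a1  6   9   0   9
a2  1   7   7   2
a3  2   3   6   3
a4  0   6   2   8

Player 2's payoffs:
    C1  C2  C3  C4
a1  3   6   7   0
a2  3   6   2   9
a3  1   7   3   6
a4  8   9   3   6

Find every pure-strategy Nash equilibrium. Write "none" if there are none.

none

(a1, C1): Player 2 can switch to C2 (3 → 6). Not NE.
(a1, C2): Player 2 can switch to C3 (6 → 7). Not NE.
(a1, C3): Player 1 can switch to a2 (0 → 7). Not NE.
(a1, C4): Player 2 can switch to C1 (0 → 3). Not NE.
(a2, C1): Player 1 can switch to a1 (1 → 6). Not NE.
(a2, C2): Player 1 can switch to a1 (7 → 9). Not NE.
(a2, C3): Player 2 can switch to C1 (2 → 3). Not NE.
(a2, C4): Player 1 can switch to a1 (2 → 9). Not NE.
(a3, C1): Player 1 can switch to a1 (2 → 6). Not NE.
(a3, C2): Player 1 can switch to a1 (3 → 9). Not NE.
(a3, C3): Player 1 can switch to a2 (6 → 7). Not NE.
(a3, C4): Player 1 can switch to a1 (3 → 9). Not NE.
(The remaining 4 profiles each have a profitable deviation by the same check.)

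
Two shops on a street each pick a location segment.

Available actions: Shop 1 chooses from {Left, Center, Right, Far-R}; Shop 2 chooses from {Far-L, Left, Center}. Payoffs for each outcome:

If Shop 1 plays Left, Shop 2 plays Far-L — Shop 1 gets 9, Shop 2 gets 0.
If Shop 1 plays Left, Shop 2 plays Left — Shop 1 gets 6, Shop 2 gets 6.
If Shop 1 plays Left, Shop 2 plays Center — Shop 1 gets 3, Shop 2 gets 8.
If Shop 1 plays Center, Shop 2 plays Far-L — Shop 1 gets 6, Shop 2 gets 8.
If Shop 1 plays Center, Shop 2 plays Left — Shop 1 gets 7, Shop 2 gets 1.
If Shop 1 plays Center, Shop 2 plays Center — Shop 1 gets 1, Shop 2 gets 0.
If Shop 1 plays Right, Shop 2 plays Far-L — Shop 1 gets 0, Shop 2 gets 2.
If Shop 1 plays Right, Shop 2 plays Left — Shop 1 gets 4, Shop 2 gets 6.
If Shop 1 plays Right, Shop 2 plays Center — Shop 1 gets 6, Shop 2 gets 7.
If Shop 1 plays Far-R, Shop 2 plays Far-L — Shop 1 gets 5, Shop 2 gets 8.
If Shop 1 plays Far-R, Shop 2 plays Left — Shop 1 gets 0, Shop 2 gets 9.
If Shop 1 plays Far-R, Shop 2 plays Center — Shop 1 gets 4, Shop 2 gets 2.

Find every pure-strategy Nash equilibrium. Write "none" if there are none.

(Left, Far-L): Shop 2 can switch to Left (0 → 6). Not NE.
(Left, Left): Shop 1 can switch to Center (6 → 7). Not NE.
(Left, Center): Shop 1 can switch to Right (3 → 6). Not NE.
(Center, Far-L): Shop 1 can switch to Left (6 → 9). Not NE.
(Center, Left): Shop 2 can switch to Far-L (1 → 8). Not NE.
(Center, Center): Shop 1 can switch to Left (1 → 3). Not NE.
(Right, Center): Shop 1 gets 6, best alternative 4; Shop 2 gets 7, best alternative 6. No profitable deviation — NE.
(The remaining 5 profiles each have a profitable deviation by the same check.)

(Right, Center)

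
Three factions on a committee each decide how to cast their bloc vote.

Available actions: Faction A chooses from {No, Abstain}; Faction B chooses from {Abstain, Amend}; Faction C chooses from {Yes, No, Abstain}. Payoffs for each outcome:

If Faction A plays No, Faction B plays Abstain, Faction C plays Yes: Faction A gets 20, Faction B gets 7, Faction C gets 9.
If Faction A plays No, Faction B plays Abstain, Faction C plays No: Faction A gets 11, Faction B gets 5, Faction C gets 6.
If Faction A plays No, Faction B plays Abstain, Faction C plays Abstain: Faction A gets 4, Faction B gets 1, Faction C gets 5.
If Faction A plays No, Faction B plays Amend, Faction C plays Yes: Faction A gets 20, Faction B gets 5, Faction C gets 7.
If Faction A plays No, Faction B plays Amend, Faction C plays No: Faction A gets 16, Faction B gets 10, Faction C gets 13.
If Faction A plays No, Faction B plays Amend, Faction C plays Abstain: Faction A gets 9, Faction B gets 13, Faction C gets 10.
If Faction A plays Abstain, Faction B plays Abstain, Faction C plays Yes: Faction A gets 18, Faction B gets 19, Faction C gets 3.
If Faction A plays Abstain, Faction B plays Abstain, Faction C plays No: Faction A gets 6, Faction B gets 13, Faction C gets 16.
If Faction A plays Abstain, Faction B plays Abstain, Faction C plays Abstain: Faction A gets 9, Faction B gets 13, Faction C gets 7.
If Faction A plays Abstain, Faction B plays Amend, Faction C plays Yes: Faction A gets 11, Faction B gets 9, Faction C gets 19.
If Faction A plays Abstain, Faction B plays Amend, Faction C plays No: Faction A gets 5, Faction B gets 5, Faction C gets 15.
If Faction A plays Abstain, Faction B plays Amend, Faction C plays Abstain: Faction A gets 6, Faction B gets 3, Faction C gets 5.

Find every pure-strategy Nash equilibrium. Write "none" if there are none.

For each strategy profile, look for a profitable unilateral deviation.
(No, Abstain, Yes): Faction A gets 20, best alternative 18; Faction B gets 7, best alternative 5; Faction C gets 9, best alternative 6. No profitable deviation — NE.
(No, Abstain, No): Faction B can switch to Amend (5 → 10). Not NE.
(No, Abstain, Abstain): Faction A can switch to Abstain (4 → 9). Not NE.
(No, Amend, Yes): Faction B can switch to Abstain (5 → 7). Not NE.
(No, Amend, No): Faction A gets 16, best alternative 5; Faction B gets 10, best alternative 5; Faction C gets 13, best alternative 10. No profitable deviation — NE.
(No, Amend, Abstain): Faction C can switch to No (10 → 13). Not NE.
(Abstain, Abstain, Yes): Faction A can switch to No (18 → 20). Not NE.
(Abstain, Abstain, No): Faction A can switch to No (6 → 11). Not NE.
(Abstain, Abstain, Abstain): Faction C can switch to No (7 → 16). Not NE.
(Abstain, Amend, Yes): Faction A can switch to No (11 → 20). Not NE.
(The remaining 2 profiles each have a profitable deviation by the same check.)

The pure Nash equilibria are (No, Abstain, Yes), (No, Amend, No).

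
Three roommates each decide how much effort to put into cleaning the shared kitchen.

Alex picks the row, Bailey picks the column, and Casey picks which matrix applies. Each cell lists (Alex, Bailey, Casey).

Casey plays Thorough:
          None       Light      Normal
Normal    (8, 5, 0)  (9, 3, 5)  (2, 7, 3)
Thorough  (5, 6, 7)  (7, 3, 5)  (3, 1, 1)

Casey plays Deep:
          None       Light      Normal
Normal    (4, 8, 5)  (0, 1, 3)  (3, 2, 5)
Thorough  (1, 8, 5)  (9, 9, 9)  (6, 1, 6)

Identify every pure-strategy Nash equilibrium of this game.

(Normal, None, Deep), (Thorough, Light, Deep)

(Normal, None, Thorough): Bailey can switch to Normal (5 → 7). Not NE.
(Normal, None, Deep): Alex gets 4, best alternative 1; Bailey gets 8, best alternative 2; Casey gets 5, best alternative 0. No profitable deviation — NE.
(Normal, Light, Thorough): Bailey can switch to None (3 → 5). Not NE.
(Normal, Light, Deep): Alex can switch to Thorough (0 → 9). Not NE.
(Normal, Normal, Thorough): Alex can switch to Thorough (2 → 3). Not NE.
(Normal, Normal, Deep): Alex can switch to Thorough (3 → 6). Not NE.
(Thorough, None, Thorough): Alex can switch to Normal (5 → 8). Not NE.
(Thorough, None, Deep): Alex can switch to Normal (1 → 4). Not NE.
(Thorough, Light, Thorough): Alex can switch to Normal (7 → 9). Not NE.
(Thorough, Light, Deep): Alex gets 9, best alternative 0; Bailey gets 9, best alternative 8; Casey gets 9, best alternative 5. No profitable deviation — NE.
(Thorough, Normal, Thorough): Bailey can switch to None (1 → 6). Not NE.
(Thorough, Normal, Deep): Bailey can switch to None (1 → 8). Not NE.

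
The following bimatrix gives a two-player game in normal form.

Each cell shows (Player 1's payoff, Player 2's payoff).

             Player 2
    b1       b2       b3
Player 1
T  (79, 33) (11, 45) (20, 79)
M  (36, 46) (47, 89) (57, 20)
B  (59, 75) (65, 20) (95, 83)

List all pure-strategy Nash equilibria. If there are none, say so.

For each strategy profile, look for a profitable unilateral deviation.
(T, b1): Player 2 can switch to b2 (33 → 45). Not NE.
(T, b2): Player 1 can switch to M (11 → 47). Not NE.
(T, b3): Player 1 can switch to M (20 → 57). Not NE.
(M, b1): Player 1 can switch to T (36 → 79). Not NE.
(M, b2): Player 1 can switch to B (47 → 65). Not NE.
(M, b3): Player 1 can switch to B (57 → 95). Not NE.
(B, b1): Player 1 can switch to T (59 → 79). Not NE.
(B, b2): Player 2 can switch to b1 (20 → 75). Not NE.
(B, b3): Player 1 gets 95, best alternative 57; Player 2 gets 83, best alternative 75. No profitable deviation — NE.

(B, b3)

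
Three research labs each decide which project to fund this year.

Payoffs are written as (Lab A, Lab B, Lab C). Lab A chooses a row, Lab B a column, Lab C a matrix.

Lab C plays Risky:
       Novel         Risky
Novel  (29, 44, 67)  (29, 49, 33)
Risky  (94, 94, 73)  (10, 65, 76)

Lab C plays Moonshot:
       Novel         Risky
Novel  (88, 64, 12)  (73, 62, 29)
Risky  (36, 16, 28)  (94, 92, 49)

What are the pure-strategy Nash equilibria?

Mark each player's best response to every combination of opponents' strategies; a profile where every player is best-responding is a pure Nash equilibrium.
Lab A against (Novel, Risky): payoffs 29, 94 → best response Risky.
Lab A against (Novel, Moonshot): payoffs 88, 36 → best response Novel.
Lab A against (Risky, Risky): payoffs 29, 10 → best response Novel.
Lab A against (Risky, Moonshot): payoffs 73, 94 → best response Risky.
Lab B against (Novel, Risky): payoffs 44, 49 → best response Risky.
Lab B against (Novel, Moonshot): payoffs 64, 62 → best response Novel.
Lab B against (Risky, Risky): payoffs 94, 65 → best response Novel.
Lab B against (Risky, Moonshot): payoffs 16, 92 → best response Risky.
Lab C against (Novel, Novel): payoffs 67, 12 → best response Risky.
Lab C against (Novel, Risky): payoffs 33, 29 → best response Risky.
Lab C against (Risky, Novel): payoffs 73, 28 → best response Risky.
Lab C against (Risky, Risky): payoffs 76, 49 → best response Risky.
Mutual best responses: (Novel, Risky, Risky); (Risky, Novel, Risky).

Pure-strategy Nash equilibria: (Novel, Risky, Risky), (Risky, Novel, Risky)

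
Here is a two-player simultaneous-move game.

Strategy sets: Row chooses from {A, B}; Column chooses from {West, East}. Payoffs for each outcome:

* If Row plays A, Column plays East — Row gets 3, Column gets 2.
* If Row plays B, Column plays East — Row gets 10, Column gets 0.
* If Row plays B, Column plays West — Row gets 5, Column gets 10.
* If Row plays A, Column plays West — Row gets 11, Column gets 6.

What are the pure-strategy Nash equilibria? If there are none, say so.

Pure NE: (A, West)

Mark each player's best response to every combination of opponents' strategies; a profile where every player is best-responding is a pure Nash equilibrium.
Row against West: payoffs 11, 5 → best response A.
Row against East: payoffs 3, 10 → best response B.
Column against A: payoffs 6, 2 → best response West.
Column against B: payoffs 10, 0 → best response West.
Mutual best responses: (A, West).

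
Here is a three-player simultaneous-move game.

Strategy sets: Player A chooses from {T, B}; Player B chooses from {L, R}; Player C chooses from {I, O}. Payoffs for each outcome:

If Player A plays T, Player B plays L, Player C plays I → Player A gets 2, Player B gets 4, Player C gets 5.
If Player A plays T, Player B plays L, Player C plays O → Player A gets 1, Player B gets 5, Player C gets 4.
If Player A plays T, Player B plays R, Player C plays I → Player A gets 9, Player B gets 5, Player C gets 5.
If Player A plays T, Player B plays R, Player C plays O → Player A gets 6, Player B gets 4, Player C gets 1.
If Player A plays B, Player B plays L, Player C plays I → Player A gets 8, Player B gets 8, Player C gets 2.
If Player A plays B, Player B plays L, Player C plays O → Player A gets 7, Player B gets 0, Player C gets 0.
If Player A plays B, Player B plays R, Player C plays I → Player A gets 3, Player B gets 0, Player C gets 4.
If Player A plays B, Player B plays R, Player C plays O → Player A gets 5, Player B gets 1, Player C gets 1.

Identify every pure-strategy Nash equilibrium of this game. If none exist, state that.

(T, R, I), (B, L, I)

(T, L, I): Player A can switch to B (2 → 8). Not NE.
(T, L, O): Player A can switch to B (1 → 7). Not NE.
(T, R, I): Player A gets 9, best alternative 3; Player B gets 5, best alternative 4; Player C gets 5, best alternative 1. No profitable deviation — NE.
(T, R, O): Player B can switch to L (4 → 5). Not NE.
(B, L, I): Player A gets 8, best alternative 2; Player B gets 8, best alternative 0; Player C gets 2, best alternative 0. No profitable deviation — NE.
(B, L, O): Player B can switch to R (0 → 1). Not NE.
(B, R, I): Player A can switch to T (3 → 9). Not NE.
(B, R, O): Player A can switch to T (5 → 6). Not NE.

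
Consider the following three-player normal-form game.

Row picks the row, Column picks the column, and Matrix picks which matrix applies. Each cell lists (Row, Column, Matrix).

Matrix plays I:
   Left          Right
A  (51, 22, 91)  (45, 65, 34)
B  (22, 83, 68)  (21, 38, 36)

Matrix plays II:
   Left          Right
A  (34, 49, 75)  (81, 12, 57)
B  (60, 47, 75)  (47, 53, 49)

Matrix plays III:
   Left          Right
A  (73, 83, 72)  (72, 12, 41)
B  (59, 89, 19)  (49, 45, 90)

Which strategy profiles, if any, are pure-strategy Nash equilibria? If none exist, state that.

none

Row against (Left, I): payoffs 51, 22 → best response A.
Row against (Left, II): payoffs 34, 60 → best response B.
Row against (Left, III): payoffs 73, 59 → best response A.
Row against (Right, I): payoffs 45, 21 → best response A.
Row against (Right, II): payoffs 81, 47 → best response A.
Row against (Right, III): payoffs 72, 49 → best response A.
Column against (A, I): payoffs 22, 65 → best response Right.
Column against (A, II): payoffs 49, 12 → best response Left.
Column against (A, III): payoffs 83, 12 → best response Left.
Column against (B, I): payoffs 83, 38 → best response Left.
Column against (B, II): payoffs 47, 53 → best response Right.
Column against (B, III): payoffs 89, 45 → best response Left.
Matrix against (A, Left): payoffs 91, 75, 72 → best response I.
Matrix against (A, Right): payoffs 34, 57, 41 → best response II.
Matrix against (B, Left): payoffs 68, 75, 19 → best response II.
Matrix against (B, Right): payoffs 36, 49, 90 → best response III.
No profile is a mutual best response for all players.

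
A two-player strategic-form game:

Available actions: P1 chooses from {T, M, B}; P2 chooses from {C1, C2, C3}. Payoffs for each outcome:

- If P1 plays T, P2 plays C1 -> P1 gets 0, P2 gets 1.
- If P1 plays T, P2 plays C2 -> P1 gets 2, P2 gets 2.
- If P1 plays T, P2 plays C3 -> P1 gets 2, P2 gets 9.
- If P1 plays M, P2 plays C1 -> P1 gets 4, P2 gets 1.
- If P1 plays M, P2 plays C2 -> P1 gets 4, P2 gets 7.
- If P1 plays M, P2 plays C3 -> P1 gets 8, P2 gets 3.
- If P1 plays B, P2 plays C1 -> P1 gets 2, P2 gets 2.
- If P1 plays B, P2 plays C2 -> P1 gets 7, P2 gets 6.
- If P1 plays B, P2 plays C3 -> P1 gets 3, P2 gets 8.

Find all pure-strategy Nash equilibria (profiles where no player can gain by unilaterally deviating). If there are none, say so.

none

P1 against C1: payoffs 0, 4, 2 → best response M.
P1 against C2: payoffs 2, 4, 7 → best response B.
P1 against C3: payoffs 2, 8, 3 → best response M.
P2 against T: payoffs 1, 2, 9 → best response C3.
P2 against M: payoffs 1, 7, 3 → best response C2.
P2 against B: payoffs 2, 6, 8 → best response C3.
No profile is a mutual best response for all players.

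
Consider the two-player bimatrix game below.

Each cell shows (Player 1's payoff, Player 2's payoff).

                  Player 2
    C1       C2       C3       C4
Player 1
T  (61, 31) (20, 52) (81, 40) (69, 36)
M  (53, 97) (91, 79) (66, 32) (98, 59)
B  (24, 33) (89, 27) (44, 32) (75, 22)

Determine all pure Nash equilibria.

For each player, find the best response to each opponent profile; mutual best responses are the pure NE.
Player 1 against C1: payoffs 61, 53, 24 → best response T.
Player 1 against C2: payoffs 20, 91, 89 → best response M.
Player 1 against C3: payoffs 81, 66, 44 → best response T.
Player 1 against C4: payoffs 69, 98, 75 → best response M.
Player 2 against T: payoffs 31, 52, 40, 36 → best response C2.
Player 2 against M: payoffs 97, 79, 32, 59 → best response C1.
Player 2 against B: payoffs 33, 27, 32, 22 → best response C1.
No profile is a mutual best response for all players.

none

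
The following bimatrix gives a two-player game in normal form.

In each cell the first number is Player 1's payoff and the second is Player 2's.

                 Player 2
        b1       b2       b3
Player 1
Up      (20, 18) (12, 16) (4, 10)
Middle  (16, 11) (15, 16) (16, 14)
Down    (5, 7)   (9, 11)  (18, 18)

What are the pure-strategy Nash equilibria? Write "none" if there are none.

For each player, find the best response to each opponent profile; mutual best responses are the pure NE.
Player 1 against b1: payoffs 20, 16, 5 → best response Up.
Player 1 against b2: payoffs 12, 15, 9 → best response Middle.
Player 1 against b3: payoffs 4, 16, 18 → best response Down.
Player 2 against Up: payoffs 18, 16, 10 → best response b1.
Player 2 against Middle: payoffs 11, 16, 14 → best response b2.
Player 2 against Down: payoffs 7, 11, 18 → best response b3.
Mutual best responses: (Up, b1); (Middle, b2); (Down, b3).

Pure-strategy Nash equilibria: (Up, b1); (Middle, b2); (Down, b3)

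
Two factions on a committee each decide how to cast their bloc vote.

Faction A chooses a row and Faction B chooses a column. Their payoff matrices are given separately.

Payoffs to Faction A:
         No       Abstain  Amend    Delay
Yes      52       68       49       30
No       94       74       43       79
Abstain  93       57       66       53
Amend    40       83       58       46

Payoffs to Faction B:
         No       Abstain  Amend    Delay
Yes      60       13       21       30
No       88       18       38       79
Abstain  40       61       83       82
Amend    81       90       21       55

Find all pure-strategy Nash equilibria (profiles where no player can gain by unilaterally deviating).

Mark each player's best response to every combination of opponents' strategies; a profile where every player is best-responding is a pure Nash equilibrium.
Faction A against No: payoffs 52, 94, 93, 40 → best response No.
Faction A against Abstain: payoffs 68, 74, 57, 83 → best response Amend.
Faction A against Amend: payoffs 49, 43, 66, 58 → best response Abstain.
Faction A against Delay: payoffs 30, 79, 53, 46 → best response No.
Faction B against Yes: payoffs 60, 13, 21, 30 → best response No.
Faction B against No: payoffs 88, 18, 38, 79 → best response No.
Faction B against Abstain: payoffs 40, 61, 83, 82 → best response Amend.
Faction B against Amend: payoffs 81, 90, 21, 55 → best response Abstain.
Mutual best responses: (No, No); (Abstain, Amend); (Amend, Abstain).

The pure Nash equilibria are (No, No); (Abstain, Amend); (Amend, Abstain).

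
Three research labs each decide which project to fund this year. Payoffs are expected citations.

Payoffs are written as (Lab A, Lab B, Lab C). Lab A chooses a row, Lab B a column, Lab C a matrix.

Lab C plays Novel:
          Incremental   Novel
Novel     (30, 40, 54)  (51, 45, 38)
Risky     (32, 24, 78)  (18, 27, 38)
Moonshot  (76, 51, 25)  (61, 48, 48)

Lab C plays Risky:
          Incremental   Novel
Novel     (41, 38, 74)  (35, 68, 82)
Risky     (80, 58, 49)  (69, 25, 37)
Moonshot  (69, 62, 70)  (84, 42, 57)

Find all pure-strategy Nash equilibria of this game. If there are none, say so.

This game has no pure Nash equilibrium.

(Novel, Incremental, Novel): Lab A can switch to Risky (30 → 32). Not NE.
(Novel, Incremental, Risky): Lab A can switch to Risky (41 → 80). Not NE.
(Novel, Novel, Novel): Lab A can switch to Moonshot (51 → 61). Not NE.
(Novel, Novel, Risky): Lab A can switch to Risky (35 → 69). Not NE.
(Risky, Incremental, Novel): Lab A can switch to Moonshot (32 → 76). Not NE.
(Risky, Incremental, Risky): Lab C can switch to Novel (49 → 78). Not NE.
(Risky, Novel, Novel): Lab A can switch to Novel (18 → 51). Not NE.
(Risky, Novel, Risky): Lab A can switch to Moonshot (69 → 84). Not NE.
(Moonshot, Incremental, Novel): Lab C can switch to Risky (25 → 70). Not NE.
(Moonshot, Incremental, Risky): Lab A can switch to Risky (69 → 80). Not NE.
(The remaining 2 profiles each have a profitable deviation by the same check.)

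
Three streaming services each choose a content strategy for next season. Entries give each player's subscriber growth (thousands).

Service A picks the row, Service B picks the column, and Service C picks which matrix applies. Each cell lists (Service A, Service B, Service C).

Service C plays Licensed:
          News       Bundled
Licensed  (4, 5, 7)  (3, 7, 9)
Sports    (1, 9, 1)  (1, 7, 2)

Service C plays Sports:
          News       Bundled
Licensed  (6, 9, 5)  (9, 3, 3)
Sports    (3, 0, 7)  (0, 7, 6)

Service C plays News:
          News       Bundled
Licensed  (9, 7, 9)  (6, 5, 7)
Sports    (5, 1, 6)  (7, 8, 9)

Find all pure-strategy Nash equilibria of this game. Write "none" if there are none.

(Licensed, News, Licensed): Service B can switch to Bundled (5 → 7). Not NE.
(Licensed, News, Sports): Service C can switch to Licensed (5 → 7). Not NE.
(Licensed, News, News): Service A gets 9, best alternative 5; Service B gets 7, best alternative 5; Service C gets 9, best alternative 7. No profitable deviation — NE.
(Licensed, Bundled, Licensed): Service A gets 3, best alternative 1; Service B gets 7, best alternative 5; Service C gets 9, best alternative 7. No profitable deviation — NE.
(Licensed, Bundled, Sports): Service B can switch to News (3 → 9). Not NE.
(Licensed, Bundled, News): Service A can switch to Sports (6 → 7). Not NE.
(Sports, News, Licensed): Service A can switch to Licensed (1 → 4). Not NE.
(Sports, News, Sports): Service A can switch to Licensed (3 → 6). Not NE.
(Sports, News, News): Service A can switch to Licensed (5 → 9). Not NE.
(Sports, Bundled, Licensed): Service A can switch to Licensed (1 → 3). Not NE.
(Sports, Bundled, News): Service A gets 7, best alternative 6; Service B gets 8, best alternative 1; Service C gets 9, best alternative 6. No profitable deviation — NE.
(The remaining 1 profile has a profitable deviation by the same check.)

(Licensed, News, News) and (Licensed, Bundled, Licensed) and (Sports, Bundled, News)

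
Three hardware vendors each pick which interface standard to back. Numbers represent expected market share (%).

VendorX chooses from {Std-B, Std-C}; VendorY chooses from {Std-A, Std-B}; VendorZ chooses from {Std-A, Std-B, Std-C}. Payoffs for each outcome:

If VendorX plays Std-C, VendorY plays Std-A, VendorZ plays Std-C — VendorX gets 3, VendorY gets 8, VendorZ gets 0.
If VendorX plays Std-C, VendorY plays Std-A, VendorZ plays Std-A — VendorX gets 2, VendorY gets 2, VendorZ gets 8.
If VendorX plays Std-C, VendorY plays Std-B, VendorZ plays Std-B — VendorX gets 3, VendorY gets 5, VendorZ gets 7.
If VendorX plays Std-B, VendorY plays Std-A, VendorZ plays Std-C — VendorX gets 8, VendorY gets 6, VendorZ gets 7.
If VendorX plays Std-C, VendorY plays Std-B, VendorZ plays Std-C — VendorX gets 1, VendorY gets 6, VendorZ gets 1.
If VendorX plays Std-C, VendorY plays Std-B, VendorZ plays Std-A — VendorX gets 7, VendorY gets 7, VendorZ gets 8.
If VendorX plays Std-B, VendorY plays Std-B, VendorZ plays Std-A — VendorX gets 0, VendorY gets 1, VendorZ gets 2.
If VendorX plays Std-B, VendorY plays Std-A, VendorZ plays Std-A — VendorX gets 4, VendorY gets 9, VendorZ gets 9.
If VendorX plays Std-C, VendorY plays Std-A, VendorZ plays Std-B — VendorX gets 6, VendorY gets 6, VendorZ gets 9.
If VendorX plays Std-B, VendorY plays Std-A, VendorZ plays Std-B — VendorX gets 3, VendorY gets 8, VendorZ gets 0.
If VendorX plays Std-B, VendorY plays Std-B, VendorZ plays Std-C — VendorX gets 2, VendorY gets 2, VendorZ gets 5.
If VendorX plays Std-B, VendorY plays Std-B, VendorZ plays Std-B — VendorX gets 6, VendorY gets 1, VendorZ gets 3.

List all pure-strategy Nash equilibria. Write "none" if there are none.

(Std-B, Std-A, Std-A) and (Std-C, Std-A, Std-B) and (Std-C, Std-B, Std-A)

(Std-B, Std-A, Std-A): VendorX gets 4, best alternative 2; VendorY gets 9, best alternative 1; VendorZ gets 9, best alternative 7. No profitable deviation — NE.
(Std-B, Std-A, Std-B): VendorX can switch to Std-C (3 → 6). Not NE.
(Std-B, Std-A, Std-C): VendorZ can switch to Std-A (7 → 9). Not NE.
(Std-B, Std-B, Std-A): VendorX can switch to Std-C (0 → 7). Not NE.
(Std-B, Std-B, Std-B): VendorY can switch to Std-A (1 → 8). Not NE.
(Std-B, Std-B, Std-C): VendorY can switch to Std-A (2 → 6). Not NE.
(Std-C, Std-A, Std-A): VendorX can switch to Std-B (2 → 4). Not NE.
(Std-C, Std-A, Std-B): VendorX gets 6, best alternative 3; VendorY gets 6, best alternative 5; VendorZ gets 9, best alternative 8. No profitable deviation — NE.
(Std-C, Std-B, Std-A): VendorX gets 7, best alternative 0; VendorY gets 7, best alternative 2; VendorZ gets 8, best alternative 7. No profitable deviation — NE.
(The remaining 3 profiles each have a profitable deviation by the same check.)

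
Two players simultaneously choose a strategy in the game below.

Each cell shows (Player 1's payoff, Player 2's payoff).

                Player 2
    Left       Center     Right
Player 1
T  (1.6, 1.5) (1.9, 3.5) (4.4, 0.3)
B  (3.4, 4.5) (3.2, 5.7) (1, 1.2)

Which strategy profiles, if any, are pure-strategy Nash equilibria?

Player 1 against Left: payoffs 1.6, 3.4 → best response B.
Player 1 against Center: payoffs 1.9, 3.2 → best response B.
Player 1 against Right: payoffs 4.4, 1 → best response T.
Player 2 against T: payoffs 1.5, 3.5, 0.3 → best response Center.
Player 2 against B: payoffs 4.5, 5.7, 1.2 → best response Center.
Mutual best responses: (B, Center).

Pure NE: (B, Center)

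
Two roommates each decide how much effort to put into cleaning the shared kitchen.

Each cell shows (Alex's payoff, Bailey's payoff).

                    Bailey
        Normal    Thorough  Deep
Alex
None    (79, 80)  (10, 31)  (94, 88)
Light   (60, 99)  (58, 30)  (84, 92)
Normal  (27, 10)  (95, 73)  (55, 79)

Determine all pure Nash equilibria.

For each strategy profile, look for a profitable unilateral deviation.
(None, Normal): Bailey can switch to Deep (80 → 88). Not NE.
(None, Thorough): Alex can switch to Light (10 → 58). Not NE.
(None, Deep): Alex gets 94, best alternative 84; Bailey gets 88, best alternative 80. No profitable deviation — NE.
(Light, Normal): Alex can switch to None (60 → 79). Not NE.
(Light, Thorough): Alex can switch to Normal (58 → 95). Not NE.
(Light, Deep): Alex can switch to None (84 → 94). Not NE.
(Normal, Normal): Alex can switch to None (27 → 79). Not NE.
(Normal, Thorough): Bailey can switch to Deep (73 → 79). Not NE.
(Normal, Deep): Alex can switch to None (55 → 94). Not NE.

Pure NE: (None, Deep)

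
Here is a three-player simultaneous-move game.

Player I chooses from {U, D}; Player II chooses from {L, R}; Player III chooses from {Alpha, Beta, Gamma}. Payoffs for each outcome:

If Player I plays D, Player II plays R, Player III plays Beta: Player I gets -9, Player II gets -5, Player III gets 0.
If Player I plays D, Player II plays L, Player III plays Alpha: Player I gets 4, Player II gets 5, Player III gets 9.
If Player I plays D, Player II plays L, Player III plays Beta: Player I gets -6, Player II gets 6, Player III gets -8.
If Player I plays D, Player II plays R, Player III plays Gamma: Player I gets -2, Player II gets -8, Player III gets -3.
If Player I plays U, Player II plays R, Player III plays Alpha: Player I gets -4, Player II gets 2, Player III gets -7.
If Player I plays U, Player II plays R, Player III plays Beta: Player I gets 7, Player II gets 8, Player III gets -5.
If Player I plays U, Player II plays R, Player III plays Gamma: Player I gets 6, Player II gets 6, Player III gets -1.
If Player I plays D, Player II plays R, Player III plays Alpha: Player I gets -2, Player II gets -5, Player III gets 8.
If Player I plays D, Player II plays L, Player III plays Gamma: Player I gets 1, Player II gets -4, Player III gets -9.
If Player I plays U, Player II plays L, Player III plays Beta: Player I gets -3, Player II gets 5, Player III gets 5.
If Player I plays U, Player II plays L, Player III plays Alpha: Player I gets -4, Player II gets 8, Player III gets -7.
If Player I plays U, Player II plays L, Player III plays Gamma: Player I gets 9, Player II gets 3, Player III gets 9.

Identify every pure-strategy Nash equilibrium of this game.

(U, L, Alpha): Player I can switch to D (-4 → 4). Not NE.
(U, L, Beta): Player II can switch to R (5 → 8). Not NE.
(U, L, Gamma): Player II can switch to R (3 → 6). Not NE.
(U, R, Alpha): Player I can switch to D (-4 → -2). Not NE.
(U, R, Beta): Player III can switch to Gamma (-5 → -1). Not NE.
(U, R, Gamma): Player I gets 6, best alternative -2; Player II gets 6, best alternative 3; Player III gets -1, best alternative -5. No profitable deviation — NE.
(D, L, Alpha): Player I gets 4, best alternative -4; Player II gets 5, best alternative -5; Player III gets 9, best alternative -8. No profitable deviation — NE.
(D, L, Beta): Player I can switch to U (-6 → -3). Not NE.
(D, L, Gamma): Player I can switch to U (1 → 9). Not NE.
(D, R, Alpha): Player II can switch to L (-5 → 5). Not NE.
(D, R, Beta): Player I can switch to U (-9 → 7). Not NE.
(D, R, Gamma): Player I can switch to U (-2 → 6). Not NE.

(U, R, Gamma), (D, L, Alpha)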